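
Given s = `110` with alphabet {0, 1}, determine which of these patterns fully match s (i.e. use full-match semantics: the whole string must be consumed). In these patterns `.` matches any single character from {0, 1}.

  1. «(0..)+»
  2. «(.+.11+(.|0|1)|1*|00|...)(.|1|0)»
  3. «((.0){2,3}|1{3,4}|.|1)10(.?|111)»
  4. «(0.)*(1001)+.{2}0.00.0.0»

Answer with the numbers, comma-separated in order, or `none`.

2, 3

1 → no match — must start with `0`
2 → match
3 → match
4 → no match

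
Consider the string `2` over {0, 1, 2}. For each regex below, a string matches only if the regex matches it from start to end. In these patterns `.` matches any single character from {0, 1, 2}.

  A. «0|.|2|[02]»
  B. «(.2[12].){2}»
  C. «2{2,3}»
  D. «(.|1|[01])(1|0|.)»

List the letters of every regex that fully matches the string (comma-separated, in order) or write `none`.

A

A → match
B → no match
C → no match
D → no match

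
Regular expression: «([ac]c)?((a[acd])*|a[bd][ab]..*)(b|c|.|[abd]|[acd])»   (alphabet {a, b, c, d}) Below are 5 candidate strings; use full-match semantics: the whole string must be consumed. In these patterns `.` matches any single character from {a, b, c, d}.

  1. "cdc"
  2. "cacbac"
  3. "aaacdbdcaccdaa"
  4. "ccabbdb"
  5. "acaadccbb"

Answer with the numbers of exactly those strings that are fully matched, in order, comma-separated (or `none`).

4

1 → no match
2 → no match
3 → no match
4 → match
5 → no match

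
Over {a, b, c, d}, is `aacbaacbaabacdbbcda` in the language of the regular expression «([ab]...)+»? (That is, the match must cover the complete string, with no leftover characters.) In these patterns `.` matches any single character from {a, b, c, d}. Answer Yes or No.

No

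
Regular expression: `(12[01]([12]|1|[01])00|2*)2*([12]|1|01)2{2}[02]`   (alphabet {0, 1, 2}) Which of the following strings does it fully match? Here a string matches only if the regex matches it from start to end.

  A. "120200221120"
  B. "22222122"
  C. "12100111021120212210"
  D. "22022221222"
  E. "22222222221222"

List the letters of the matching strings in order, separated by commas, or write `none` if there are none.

A → no match
B → no match
C → no match
D → no match
E → match

E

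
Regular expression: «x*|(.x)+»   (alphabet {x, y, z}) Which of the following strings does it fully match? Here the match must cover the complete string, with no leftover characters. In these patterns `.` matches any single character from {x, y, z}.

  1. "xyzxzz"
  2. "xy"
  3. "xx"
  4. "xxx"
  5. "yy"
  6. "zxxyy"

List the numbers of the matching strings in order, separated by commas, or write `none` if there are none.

3, 4

1 → no match
2 → no match
3 → match
4 → match
5 → no match
6 → no match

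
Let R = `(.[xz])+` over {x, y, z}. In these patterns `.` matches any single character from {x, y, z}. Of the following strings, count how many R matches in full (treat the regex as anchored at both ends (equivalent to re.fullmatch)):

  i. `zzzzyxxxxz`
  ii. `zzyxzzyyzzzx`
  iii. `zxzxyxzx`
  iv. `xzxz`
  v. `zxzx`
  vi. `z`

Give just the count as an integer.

4

i. `zzzzyxxxxz` → match
ii. `zzyxzzyyzzzx` → no match
iii. `zxzxyxzx` → match
iv. `xzxz` → match
v. `zxzx` → match
vi. `z` → no match
Total matched: 4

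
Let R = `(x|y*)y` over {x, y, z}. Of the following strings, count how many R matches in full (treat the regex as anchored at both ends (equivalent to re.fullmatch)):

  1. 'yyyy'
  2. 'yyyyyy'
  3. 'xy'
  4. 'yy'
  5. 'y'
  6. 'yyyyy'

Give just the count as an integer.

1. 'yyyy' → match
2. 'yyyyyy' → match
3. 'xy' → match
4. 'yy' → match
5. 'y' → match
6. 'yyyyy' → match
Total matched: 6

6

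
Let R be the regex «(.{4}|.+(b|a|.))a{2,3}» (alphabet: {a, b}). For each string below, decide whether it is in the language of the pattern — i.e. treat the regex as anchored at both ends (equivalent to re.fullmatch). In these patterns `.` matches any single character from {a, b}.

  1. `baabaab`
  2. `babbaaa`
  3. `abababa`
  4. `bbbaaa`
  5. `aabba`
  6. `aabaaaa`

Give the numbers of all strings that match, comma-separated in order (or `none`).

2, 4, 6

1 → no match — must end with `a`
2 → match
3 → no match
4 → match
5 → no match
6 → match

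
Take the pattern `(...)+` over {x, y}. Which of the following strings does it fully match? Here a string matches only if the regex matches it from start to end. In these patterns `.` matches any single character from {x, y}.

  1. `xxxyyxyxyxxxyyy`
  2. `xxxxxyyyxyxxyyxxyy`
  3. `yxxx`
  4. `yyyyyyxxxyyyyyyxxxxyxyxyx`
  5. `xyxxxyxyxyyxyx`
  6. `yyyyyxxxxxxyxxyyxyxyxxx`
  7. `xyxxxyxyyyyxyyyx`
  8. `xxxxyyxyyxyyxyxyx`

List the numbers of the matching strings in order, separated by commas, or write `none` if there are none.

1, 2

1 → match
2 → match
3 → no match
4 → no match
5 → no match
6 → no match
7 → no match
8 → no match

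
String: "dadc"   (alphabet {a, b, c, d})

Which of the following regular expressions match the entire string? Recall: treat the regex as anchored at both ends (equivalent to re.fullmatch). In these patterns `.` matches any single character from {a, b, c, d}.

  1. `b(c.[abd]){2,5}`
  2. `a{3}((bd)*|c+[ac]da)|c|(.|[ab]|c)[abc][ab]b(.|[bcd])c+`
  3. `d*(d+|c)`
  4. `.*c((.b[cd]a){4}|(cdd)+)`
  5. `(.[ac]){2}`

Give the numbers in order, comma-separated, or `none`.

5

1 → no match — must start with "bc"
2 → no match
3 → no match
4 → no match
5 → match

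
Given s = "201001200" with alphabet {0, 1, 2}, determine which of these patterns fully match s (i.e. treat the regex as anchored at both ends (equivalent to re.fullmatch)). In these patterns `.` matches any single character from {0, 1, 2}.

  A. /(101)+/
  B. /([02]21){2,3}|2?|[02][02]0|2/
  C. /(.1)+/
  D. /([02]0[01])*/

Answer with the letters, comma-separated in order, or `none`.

A → no match — must start with "101"
B → no match
C → no match — must end with "1"
D → match

D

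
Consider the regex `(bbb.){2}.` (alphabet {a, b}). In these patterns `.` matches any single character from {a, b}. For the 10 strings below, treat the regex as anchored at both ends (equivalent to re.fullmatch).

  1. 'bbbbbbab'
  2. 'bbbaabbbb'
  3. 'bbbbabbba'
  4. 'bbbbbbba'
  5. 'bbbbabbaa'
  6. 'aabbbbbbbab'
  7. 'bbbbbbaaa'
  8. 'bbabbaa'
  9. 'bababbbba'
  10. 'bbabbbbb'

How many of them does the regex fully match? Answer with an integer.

1. 'bbbbbbab' → no match
2. 'bbbaabbbb' → no match
3. 'bbbbabbba' → no match
4. 'bbbbbbba' → no match
5. 'bbbbabbaa' → no match
6. 'aabbbbbbbab' → no match — must start with 'bbb'
7. 'bbbbbbaaa' → no match
8. 'bbabbaa' → no match — must start with 'bbb'
9. 'bababbbba' → no match — must start with 'bbb'
10. 'bbabbbbb' → no match — must start with 'bbb'
Total matched: 0

0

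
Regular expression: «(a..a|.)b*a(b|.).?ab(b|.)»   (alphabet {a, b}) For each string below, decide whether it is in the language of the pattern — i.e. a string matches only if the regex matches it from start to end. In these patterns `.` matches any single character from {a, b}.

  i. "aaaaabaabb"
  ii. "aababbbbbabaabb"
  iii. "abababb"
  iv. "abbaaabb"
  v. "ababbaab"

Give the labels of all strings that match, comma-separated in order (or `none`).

i, ii, iii, iv

i → match
ii → match
iii → match
iv → match
v → no match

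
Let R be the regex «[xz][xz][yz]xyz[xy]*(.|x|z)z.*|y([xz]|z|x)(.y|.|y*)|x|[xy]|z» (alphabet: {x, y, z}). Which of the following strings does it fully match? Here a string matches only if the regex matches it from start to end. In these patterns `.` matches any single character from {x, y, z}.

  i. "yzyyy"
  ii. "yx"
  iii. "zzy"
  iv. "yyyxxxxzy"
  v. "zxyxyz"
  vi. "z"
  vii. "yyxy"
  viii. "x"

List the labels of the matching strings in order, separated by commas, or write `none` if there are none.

i, ii, vi, viii

i → match
ii → match
iii → no match
iv → no match
v → no match
vi → match
vii → no match
viii → match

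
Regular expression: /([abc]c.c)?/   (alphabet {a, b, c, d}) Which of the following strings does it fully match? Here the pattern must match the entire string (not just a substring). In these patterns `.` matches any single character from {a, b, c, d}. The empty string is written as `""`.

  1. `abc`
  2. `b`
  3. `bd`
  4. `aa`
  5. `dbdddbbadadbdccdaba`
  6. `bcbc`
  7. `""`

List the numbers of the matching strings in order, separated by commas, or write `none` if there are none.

1 → no match
2 → no match
3 → no match
4 → no match
5 → no match
6 → match
7 → match

6, 7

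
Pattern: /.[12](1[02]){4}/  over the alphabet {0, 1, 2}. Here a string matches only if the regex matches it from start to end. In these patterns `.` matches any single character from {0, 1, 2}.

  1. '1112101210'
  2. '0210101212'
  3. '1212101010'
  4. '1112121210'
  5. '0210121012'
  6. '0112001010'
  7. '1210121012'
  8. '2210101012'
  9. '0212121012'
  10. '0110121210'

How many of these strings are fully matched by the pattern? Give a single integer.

9

1. '1112101210' → match
2. '0210101212' → match
3. '1212101010' → match
4. '1112121210' → match
5. '0210121012' → match
6. '0112001010' → no match
7. '1210121012' → match
8. '2210101012' → match
9. '0212121012' → match
10. '0110121210' → match
Total matched: 9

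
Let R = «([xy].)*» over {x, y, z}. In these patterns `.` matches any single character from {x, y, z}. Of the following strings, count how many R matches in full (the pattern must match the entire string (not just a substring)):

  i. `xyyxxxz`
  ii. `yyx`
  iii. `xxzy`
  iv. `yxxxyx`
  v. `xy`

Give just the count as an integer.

2

i → no match
ii → no match
iii → no match
iv → match
v → match
Total matched: 2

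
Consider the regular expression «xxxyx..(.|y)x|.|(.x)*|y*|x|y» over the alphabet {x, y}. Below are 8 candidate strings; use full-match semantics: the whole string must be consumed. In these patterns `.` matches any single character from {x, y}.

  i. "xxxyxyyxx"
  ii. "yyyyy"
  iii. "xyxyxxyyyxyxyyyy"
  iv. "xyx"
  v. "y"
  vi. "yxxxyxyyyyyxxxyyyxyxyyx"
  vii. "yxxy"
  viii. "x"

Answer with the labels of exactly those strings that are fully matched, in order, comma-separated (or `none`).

i, ii, v, viii

i → match
ii → match
iii → no match
iv → no match
v → match
vi → no match
vii → no match
viii → match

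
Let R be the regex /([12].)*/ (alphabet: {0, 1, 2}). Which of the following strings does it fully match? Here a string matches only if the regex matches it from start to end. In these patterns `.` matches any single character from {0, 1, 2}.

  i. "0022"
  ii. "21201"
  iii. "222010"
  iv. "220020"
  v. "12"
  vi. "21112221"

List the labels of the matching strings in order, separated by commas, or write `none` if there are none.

iii, v, vi

i → no match
ii → no match
iii → match
iv → no match
v → match
vi → match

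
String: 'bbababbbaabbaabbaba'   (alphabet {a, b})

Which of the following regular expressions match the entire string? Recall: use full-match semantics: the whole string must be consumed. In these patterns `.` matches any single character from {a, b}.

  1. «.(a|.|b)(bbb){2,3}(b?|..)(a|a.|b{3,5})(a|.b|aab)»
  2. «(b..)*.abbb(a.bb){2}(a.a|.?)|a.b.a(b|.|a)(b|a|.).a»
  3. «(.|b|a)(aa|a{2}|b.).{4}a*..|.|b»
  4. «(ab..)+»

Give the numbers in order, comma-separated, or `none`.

1 → no match
2 → match
3 → no match
4 → no match — must start with 'ab'

2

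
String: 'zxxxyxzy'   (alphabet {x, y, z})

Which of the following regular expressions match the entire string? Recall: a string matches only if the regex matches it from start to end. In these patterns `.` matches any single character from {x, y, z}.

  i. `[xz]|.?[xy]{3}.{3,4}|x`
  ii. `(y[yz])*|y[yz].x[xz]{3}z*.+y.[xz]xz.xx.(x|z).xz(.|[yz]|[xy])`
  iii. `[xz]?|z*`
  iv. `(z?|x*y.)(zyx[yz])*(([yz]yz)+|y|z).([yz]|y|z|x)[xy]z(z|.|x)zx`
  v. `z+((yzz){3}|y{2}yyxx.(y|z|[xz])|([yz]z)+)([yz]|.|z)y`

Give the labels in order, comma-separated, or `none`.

i → match
ii → no match
iii → no match
iv → no match — must end with 'zx'
v → no match

i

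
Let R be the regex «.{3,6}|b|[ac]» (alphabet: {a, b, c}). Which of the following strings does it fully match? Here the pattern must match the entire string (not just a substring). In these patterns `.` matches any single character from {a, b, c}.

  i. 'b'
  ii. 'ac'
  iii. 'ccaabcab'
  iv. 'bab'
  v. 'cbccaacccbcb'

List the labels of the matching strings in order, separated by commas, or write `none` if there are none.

i, iv

i → match
ii → no match
iii → no match
iv → match
v → no match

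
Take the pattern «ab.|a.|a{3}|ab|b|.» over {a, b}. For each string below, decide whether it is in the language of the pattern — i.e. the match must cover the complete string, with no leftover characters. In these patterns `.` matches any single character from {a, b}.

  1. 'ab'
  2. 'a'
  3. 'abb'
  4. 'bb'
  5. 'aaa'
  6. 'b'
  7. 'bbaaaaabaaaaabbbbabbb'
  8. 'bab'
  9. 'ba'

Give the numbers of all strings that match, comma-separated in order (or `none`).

1 → match
2 → match
3 → match
4 → no match
5 → match
6 → match
7 → no match
8 → no match
9 → no match

1, 2, 3, 5, 6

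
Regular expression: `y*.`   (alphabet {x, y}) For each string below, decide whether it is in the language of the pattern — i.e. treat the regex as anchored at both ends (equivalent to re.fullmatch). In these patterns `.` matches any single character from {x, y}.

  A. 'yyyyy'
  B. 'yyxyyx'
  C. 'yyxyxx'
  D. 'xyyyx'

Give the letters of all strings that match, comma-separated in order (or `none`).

A. 'yyyyy' → match
B. 'yyxyyx' → no match
C. 'yyxyxx' → no match
D. 'xyyyx' → no match

A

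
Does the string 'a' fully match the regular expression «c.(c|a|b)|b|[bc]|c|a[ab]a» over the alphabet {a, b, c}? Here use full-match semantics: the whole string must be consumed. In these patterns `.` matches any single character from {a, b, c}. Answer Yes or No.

No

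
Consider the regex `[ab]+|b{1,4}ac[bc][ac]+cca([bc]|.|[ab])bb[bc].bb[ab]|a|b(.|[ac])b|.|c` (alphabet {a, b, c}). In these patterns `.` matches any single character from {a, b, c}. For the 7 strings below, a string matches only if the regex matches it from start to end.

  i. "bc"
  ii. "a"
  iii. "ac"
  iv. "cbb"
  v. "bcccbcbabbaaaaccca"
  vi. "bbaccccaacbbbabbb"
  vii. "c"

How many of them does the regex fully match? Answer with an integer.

2

i → no match
ii → match
iii → no match
iv → no match
v → no match
vi → no match
vii → match
Total matched: 2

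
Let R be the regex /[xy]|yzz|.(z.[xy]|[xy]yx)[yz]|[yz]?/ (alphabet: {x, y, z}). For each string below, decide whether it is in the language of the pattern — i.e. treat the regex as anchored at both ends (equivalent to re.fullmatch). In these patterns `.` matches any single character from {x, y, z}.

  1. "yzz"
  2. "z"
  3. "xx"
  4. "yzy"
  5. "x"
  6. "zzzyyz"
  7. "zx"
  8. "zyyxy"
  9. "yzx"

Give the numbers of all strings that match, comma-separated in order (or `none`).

1 → match
2 → match
3 → no match
4 → no match
5 → match
6 → no match
7 → no match
8 → match
9 → no match

1, 2, 5, 8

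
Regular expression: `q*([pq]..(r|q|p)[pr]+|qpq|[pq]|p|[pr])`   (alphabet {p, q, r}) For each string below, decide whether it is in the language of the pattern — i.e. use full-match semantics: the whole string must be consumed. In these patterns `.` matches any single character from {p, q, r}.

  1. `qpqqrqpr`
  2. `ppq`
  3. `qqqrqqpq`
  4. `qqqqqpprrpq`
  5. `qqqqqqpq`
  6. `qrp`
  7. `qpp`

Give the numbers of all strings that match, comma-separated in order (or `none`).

5

1 → no match
2 → no match
3 → no match
4 → no match
5 → match
6 → no match
7 → no match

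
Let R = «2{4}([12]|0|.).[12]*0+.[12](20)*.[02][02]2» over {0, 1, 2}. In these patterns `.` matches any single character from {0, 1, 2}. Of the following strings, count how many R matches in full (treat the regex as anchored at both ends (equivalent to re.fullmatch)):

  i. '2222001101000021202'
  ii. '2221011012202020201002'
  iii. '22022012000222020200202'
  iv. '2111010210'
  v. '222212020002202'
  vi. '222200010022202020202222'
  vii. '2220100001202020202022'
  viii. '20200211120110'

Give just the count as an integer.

i → no match
ii → no match
iii → no match
iv → no match — must end with '2'
v → no match
vi → no match
vii → no match
viii → no match — must end with '2'
Total matched: 0

0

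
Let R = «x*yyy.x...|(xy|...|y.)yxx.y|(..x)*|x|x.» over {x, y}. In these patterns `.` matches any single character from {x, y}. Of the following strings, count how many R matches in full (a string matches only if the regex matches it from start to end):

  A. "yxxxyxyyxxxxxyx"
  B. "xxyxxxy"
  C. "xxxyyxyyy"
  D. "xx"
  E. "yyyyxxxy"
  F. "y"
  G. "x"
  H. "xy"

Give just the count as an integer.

5

A → match
B → no match
C → no match
D → match
E → match
F → no match
G → match
H → match
Total matched: 5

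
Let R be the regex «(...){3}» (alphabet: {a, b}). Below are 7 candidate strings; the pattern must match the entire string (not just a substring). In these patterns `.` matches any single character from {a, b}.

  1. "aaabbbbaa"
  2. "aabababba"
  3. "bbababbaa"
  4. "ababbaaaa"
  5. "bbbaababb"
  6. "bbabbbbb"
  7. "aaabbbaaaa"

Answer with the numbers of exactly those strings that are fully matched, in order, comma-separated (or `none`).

1, 2, 3, 4, 5

1 → match
2 → match
3 → match
4 → match
5 → match
6 → no match
7 → no match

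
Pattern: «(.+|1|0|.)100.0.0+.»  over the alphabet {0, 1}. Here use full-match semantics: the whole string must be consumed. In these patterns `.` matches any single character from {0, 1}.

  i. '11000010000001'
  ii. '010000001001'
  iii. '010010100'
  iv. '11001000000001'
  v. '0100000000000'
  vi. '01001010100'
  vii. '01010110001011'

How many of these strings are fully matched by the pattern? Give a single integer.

i → match
ii → no match
iii → match
iv → match
v → match
vi → no match
vii → no match
Total matched: 4

4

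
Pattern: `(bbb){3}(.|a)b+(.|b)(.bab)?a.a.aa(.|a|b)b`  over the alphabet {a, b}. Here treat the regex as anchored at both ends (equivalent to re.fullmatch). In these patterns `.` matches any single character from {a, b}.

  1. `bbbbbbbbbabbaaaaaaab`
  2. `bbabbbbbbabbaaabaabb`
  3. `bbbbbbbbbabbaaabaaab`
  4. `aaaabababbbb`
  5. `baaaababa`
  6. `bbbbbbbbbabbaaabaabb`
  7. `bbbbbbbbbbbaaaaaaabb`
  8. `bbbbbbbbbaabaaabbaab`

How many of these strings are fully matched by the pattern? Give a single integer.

4

1 → match
2 → no match — must start with `bbb`
3 → match
4. `aaaabababbbb` → no match — must start with `bbb`
5. `baaaababa` → no match — must start with `bbb`
6 → match
7 → match
8 → no match
Total matched: 4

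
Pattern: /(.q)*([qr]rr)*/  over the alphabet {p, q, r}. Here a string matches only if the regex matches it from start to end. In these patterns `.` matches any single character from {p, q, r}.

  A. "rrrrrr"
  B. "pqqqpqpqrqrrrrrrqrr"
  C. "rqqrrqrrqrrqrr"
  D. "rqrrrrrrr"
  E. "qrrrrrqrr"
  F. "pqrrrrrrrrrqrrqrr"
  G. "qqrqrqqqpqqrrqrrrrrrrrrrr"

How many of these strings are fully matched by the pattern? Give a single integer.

6

A → match
B → match
C → match
D → no match
E → match
F → match
G → match
Total matched: 6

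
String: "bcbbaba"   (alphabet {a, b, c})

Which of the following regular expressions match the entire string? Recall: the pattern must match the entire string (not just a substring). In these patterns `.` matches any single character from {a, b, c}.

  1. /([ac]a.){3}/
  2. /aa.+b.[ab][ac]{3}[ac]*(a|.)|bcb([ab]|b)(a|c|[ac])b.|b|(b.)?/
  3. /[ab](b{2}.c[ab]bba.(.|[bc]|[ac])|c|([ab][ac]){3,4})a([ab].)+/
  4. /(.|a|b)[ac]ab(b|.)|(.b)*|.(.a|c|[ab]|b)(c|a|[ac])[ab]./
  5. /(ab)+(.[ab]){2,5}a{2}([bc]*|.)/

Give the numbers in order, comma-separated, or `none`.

1 → no match
2 → match
3 → no match
4 → no match
5 → no match — must start with "ab"

2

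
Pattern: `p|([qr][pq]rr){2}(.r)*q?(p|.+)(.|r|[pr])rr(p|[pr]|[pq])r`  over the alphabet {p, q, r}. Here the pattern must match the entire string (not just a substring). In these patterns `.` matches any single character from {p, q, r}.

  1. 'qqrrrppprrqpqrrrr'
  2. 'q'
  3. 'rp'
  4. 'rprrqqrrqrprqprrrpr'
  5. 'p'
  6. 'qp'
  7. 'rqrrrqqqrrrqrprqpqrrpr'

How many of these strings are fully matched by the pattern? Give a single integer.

1 → no match
2 → no match
3 → no match
4 → match
5 → match
6 → no match
7 → no match
Total matched: 2

2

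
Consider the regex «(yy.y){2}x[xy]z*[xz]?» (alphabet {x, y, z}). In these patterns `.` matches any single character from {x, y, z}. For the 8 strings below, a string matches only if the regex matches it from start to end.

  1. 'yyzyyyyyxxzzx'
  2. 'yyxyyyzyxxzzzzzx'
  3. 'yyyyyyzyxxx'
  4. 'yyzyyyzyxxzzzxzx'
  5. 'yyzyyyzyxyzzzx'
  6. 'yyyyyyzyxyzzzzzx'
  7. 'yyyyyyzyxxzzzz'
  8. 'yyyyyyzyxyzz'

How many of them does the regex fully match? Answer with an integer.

7

1 → match
2 → match
3 → match
4 → no match
5 → match
6 → match
7 → match
8 → match
Total matched: 7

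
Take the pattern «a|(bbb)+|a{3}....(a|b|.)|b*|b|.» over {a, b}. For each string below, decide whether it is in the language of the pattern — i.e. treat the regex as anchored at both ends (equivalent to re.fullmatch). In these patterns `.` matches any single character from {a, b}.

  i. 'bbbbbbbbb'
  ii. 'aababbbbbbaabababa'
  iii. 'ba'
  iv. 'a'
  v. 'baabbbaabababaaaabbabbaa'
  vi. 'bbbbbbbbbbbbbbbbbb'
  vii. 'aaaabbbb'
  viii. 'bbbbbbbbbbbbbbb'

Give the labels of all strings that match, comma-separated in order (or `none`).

i → match
ii → no match
iii → no match
iv → match
v → no match
vi → match
vii → match
viii → match

i, iv, vi, vii, viii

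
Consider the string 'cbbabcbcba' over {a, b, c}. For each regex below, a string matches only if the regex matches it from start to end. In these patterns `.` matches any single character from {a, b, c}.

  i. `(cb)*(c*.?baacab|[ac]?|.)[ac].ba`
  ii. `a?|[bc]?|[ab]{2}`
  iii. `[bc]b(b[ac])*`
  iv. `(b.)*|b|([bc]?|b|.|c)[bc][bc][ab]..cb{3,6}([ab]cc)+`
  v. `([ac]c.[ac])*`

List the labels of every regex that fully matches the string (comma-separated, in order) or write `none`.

i → no match
ii → no match
iii → match
iv → no match
v → no match

iii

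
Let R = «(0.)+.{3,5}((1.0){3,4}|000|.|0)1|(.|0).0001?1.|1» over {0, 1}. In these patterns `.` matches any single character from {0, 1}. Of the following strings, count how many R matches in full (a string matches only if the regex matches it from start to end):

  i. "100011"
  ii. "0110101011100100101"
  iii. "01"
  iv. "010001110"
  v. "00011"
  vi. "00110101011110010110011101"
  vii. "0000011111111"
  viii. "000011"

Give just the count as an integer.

i. "100011" → no match
ii → no match
iii. "01" → no match
iv. "010001110" → no match
v. "00011" → no match
vi → no match
vii → match
viii. "000011" → no match
Total matched: 1

1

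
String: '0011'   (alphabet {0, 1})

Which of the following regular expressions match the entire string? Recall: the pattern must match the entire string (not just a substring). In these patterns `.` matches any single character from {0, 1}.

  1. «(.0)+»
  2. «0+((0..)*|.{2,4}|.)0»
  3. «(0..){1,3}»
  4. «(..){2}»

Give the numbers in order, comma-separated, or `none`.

4

1 → no match — must end with '0'
2 → no match — must end with '0'
3 → no match
4 → match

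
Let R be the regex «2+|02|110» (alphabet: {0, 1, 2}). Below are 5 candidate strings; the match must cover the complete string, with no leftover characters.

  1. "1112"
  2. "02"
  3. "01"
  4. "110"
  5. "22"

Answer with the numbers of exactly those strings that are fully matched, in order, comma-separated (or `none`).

1 → no match
2 → match
3 → no match
4 → match
5 → match

2, 4, 5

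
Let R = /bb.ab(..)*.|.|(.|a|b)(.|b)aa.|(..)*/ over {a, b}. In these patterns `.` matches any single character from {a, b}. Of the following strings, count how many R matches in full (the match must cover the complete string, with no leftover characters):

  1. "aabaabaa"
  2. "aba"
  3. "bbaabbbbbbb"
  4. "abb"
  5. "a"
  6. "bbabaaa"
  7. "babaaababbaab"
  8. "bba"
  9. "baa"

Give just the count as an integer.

2

1 → match
2 → no match
3 → no match
4 → no match
5 → match
6 → no match
7 → no match
8 → no match
9 → no match
Total matched: 2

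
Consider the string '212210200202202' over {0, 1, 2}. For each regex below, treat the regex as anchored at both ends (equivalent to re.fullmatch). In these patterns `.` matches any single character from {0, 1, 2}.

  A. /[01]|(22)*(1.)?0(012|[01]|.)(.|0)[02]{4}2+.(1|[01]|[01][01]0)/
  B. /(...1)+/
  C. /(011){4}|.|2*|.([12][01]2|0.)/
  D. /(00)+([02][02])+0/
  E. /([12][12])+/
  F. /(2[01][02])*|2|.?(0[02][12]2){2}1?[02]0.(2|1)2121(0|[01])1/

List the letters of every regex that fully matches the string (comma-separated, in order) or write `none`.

A → no match
B → no match — must end with '1'
C → no match
D → no match — must start with '00'
E → no match
F → match

F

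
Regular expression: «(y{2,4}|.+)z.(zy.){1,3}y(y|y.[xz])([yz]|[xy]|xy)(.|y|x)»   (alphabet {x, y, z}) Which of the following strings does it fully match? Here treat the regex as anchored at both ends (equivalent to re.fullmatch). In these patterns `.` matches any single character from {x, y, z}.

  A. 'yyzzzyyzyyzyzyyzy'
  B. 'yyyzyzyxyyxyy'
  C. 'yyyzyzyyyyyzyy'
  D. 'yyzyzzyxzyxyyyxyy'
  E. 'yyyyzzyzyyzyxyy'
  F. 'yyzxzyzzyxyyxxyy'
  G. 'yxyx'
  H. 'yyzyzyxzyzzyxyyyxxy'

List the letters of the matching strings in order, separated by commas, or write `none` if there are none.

A, B, C, F, H

A → match
B → match
C → match
D → no match
E → no match
F → match
G. 'yxyx' → no match
H → match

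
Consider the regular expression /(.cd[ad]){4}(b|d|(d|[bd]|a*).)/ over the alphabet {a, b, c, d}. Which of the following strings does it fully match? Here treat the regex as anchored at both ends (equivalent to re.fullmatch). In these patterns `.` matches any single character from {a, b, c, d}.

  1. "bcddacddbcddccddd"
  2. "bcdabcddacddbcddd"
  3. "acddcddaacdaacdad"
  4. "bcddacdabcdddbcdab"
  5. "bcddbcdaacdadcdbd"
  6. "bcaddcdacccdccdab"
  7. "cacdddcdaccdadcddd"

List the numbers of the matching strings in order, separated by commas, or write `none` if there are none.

1 → match
2 → match
3 → no match
4 → no match
5 → no match
6 → no match
7 → no match

1, 2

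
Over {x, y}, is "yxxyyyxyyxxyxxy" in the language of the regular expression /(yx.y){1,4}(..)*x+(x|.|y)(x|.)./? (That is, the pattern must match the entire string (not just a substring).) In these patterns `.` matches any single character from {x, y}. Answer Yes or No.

No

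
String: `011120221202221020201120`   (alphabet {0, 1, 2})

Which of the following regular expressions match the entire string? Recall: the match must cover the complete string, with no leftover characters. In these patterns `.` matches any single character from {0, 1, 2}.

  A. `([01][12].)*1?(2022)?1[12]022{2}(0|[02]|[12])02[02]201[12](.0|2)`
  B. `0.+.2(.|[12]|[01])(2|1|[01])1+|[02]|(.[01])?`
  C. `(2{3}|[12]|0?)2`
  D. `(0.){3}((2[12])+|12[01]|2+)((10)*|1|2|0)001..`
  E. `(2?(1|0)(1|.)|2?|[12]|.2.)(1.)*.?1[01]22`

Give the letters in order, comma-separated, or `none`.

A → match
B → no match
C → no match — must end with `2`
D → no match
E → no match — must end with `22`

A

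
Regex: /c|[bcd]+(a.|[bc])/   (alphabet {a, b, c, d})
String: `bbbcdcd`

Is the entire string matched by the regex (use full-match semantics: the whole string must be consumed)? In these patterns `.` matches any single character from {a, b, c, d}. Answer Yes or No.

No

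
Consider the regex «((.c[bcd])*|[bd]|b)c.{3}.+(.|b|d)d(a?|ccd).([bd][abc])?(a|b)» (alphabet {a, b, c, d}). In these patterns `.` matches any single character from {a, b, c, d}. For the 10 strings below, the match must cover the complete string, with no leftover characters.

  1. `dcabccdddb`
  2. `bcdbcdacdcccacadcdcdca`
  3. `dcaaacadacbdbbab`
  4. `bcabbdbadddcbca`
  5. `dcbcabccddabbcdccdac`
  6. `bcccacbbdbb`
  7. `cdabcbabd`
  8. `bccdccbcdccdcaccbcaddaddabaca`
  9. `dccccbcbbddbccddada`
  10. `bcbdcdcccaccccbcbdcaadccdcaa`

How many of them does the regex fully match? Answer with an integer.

1 → match
2 → match
3 → match
4 → match
5 → no match
6 → match
7 → no match
8 → no match
9 → match
10 → no match
Total matched: 6

6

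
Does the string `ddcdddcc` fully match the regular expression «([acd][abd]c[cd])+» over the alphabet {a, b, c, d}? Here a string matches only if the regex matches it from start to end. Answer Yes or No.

Yes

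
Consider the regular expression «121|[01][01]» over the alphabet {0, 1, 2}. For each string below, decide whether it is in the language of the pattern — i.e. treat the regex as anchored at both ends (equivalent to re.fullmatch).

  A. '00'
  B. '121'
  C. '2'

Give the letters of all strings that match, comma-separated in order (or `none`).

A, B

A → match
B → match
C → no match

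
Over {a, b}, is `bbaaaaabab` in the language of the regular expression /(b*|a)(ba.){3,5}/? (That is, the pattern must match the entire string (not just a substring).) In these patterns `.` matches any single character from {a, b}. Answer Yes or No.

No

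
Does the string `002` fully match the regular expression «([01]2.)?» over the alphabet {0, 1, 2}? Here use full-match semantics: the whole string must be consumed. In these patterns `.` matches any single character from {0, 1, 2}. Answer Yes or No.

No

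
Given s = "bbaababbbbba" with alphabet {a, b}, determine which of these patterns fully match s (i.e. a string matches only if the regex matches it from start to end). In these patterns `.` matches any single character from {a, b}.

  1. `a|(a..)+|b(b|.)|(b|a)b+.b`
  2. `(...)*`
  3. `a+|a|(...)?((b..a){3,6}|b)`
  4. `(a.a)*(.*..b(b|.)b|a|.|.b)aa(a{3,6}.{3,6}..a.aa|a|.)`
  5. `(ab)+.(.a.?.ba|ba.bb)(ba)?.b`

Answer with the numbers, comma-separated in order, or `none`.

2

1 → no match
2 → match
3 → no match
4 → no match
5 → no match — must start with "ab"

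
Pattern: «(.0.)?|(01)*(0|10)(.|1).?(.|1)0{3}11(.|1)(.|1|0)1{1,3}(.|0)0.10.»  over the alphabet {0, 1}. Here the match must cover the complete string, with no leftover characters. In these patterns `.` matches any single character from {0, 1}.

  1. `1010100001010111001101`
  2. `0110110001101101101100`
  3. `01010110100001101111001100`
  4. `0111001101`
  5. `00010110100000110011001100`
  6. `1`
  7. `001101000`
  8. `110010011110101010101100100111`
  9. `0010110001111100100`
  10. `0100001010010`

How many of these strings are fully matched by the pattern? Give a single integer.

1

1 → no match
2 → no match
3 → match
4. `0111001101` → no match
5 → no match
6. `1` → no match
7. `001101000` → no match
8 → no match
9 → no match
10 → no match
Total matched: 1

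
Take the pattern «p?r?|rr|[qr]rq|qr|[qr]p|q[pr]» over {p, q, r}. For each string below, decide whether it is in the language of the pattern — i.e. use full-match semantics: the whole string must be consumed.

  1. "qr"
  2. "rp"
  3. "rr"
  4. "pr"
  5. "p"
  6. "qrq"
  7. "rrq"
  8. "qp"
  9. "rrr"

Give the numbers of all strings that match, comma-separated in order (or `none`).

1, 2, 3, 4, 5, 6, 7, 8

1 → match
2 → match
3 → match
4 → match
5 → match
6 → match
7 → match
8 → match
9 → no match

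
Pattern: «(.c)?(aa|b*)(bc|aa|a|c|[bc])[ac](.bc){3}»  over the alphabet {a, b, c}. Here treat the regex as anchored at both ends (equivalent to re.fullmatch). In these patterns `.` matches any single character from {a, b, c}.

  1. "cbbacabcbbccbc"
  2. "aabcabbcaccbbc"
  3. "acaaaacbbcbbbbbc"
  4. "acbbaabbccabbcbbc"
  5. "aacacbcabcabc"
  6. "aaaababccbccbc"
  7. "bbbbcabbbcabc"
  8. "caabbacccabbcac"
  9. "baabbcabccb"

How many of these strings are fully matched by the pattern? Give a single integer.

1

1 → no match
2 → no match
3 → no match
4 → no match
5 → match
6 → no match
7 → no match
8 → no match — must end with "bc"
9 → no match — must end with "bc"
Total matched: 1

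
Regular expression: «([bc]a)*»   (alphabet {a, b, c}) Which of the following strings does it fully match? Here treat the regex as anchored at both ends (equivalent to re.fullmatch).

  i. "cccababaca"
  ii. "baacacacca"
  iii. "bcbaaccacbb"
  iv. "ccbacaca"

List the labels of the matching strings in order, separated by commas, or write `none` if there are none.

none

i → no match
ii → no match
iii → no match
iv → no match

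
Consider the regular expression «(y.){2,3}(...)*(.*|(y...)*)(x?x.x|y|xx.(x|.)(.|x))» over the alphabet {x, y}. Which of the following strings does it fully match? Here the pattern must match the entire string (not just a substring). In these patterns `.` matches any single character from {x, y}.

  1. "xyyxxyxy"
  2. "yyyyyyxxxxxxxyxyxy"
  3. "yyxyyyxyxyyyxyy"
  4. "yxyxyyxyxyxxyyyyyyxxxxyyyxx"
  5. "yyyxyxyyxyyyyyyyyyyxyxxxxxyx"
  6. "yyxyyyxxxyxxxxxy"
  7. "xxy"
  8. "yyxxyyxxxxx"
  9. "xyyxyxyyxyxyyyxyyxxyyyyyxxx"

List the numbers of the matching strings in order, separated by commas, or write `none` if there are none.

1. "xyyxxyxy" → no match — must start with "y"
2 → match
3 → no match
4 → no match
5 → match
6 → no match
7. "xxy" → no match — must start with "y"
8. "yyxxyyxxxxx" → no match
9 → no match — must start with "y"

2, 5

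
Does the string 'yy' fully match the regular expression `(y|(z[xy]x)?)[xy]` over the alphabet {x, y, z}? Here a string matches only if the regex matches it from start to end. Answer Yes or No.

Yes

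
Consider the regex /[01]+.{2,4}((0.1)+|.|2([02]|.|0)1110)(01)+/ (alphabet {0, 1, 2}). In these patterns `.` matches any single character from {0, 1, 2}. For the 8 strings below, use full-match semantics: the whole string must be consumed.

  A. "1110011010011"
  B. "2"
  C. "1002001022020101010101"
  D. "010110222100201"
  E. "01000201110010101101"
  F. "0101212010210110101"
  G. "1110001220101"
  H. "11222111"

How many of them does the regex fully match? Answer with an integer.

A → no match — must end with "01"
B → no match — must end with "01"
C → no match
D → no match
E → no match
F → no match
G → match
H → no match — must end with "01"
Total matched: 1

1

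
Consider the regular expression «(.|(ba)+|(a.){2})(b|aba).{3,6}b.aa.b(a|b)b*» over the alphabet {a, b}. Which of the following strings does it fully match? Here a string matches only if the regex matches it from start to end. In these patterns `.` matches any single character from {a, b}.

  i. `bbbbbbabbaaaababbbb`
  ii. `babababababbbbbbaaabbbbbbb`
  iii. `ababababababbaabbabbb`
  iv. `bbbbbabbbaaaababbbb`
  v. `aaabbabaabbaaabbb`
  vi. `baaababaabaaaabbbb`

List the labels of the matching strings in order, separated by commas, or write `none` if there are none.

i, ii, iii, iv, v

i → match
ii → match
iii → match
iv → match
v → match
vi → no match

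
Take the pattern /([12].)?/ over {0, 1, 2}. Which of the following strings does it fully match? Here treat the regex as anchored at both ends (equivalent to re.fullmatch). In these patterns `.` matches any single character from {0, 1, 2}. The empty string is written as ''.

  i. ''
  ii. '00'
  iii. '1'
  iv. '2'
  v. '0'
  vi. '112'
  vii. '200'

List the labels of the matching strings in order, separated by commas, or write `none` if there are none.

i. '' → match
ii. '00' → no match
iii. '1' → no match
iv. '2' → no match
v. '0' → no match
vi. '112' → no match
vii. '200' → no match

i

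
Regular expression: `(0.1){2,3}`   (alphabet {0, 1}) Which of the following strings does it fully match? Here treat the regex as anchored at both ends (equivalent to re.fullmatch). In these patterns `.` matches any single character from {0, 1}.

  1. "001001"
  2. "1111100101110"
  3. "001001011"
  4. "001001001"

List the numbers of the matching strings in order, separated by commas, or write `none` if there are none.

1 → match
2 → no match — must start with "0"
3 → match
4 → match

1, 3, 4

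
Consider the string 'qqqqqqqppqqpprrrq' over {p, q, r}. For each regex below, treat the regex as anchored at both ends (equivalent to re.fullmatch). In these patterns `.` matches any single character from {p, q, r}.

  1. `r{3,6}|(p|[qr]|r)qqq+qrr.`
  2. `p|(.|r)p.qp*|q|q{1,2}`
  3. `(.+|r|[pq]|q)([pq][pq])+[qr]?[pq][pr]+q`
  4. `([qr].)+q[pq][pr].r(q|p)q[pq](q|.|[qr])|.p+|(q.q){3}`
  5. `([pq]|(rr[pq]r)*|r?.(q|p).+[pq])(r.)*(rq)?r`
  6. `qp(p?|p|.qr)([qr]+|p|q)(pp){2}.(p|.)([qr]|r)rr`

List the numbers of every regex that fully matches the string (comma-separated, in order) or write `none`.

3

1 → no match
2 → no match
3 → match
4 → no match
5 → no match — must end with 'r'
6 → no match — must start with 'qp'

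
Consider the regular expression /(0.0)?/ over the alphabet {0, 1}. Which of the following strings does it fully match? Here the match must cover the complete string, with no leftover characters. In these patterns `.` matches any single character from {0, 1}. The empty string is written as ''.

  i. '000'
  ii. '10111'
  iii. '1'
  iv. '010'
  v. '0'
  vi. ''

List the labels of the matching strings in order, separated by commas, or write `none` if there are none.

i, iv, vi

i. '000' → match
ii. '10111' → no match
iii. '1' → no match
iv. '010' → match
v. '0' → no match
vi. '' → match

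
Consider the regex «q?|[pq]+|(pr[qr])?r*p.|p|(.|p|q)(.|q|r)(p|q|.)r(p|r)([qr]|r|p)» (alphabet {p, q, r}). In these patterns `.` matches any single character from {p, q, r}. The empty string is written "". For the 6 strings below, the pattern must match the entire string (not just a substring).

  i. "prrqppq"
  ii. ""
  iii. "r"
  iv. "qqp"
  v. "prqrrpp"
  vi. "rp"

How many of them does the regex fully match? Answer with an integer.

3

i. "prrqppq" → no match
ii. "" → match
iii. "r" → no match
iv. "qqp" → match
v. "prqrrpp" → match
vi. "rp" → no match
Total matched: 3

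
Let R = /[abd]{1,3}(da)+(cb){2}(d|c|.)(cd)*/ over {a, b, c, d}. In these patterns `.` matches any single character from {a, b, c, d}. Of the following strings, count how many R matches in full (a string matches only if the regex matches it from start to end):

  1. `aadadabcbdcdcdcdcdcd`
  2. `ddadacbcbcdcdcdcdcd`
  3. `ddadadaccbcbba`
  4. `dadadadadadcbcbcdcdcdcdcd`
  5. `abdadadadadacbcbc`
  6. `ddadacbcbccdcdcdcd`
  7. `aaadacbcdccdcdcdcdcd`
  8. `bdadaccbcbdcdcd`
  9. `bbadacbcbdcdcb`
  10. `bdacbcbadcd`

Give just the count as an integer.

1 → no match
2 → no match
3 → no match
4 → no match
5 → match
6 → match
7 → no match
8 → no match
9 → no match
10 → no match
Total matched: 2

2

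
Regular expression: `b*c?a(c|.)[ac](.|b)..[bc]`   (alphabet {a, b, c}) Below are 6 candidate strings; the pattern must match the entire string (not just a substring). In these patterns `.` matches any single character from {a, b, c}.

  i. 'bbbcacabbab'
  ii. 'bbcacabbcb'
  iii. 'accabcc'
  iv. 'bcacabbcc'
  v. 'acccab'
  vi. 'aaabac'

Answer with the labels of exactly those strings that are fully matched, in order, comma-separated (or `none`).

i, ii, iii, iv

i → match
ii → match
iii → match
iv → match
v → no match
vi → no match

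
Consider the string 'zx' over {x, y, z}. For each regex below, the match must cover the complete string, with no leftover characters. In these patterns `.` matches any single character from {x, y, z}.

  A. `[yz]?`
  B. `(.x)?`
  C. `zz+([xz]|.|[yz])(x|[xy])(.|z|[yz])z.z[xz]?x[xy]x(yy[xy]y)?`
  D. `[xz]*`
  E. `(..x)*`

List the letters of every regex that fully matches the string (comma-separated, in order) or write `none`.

B, D

A → no match
B → match
C → no match — must start with 'zz'
D → match
E → no match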